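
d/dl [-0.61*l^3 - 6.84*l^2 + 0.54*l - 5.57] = -1.83*l^2 - 13.68*l + 0.54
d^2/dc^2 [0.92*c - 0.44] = 0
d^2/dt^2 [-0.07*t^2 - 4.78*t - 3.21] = -0.140000000000000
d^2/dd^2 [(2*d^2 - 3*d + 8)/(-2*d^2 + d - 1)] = 2*(8*d^3 - 84*d^2 + 30*d + 9)/(8*d^6 - 12*d^5 + 18*d^4 - 13*d^3 + 9*d^2 - 3*d + 1)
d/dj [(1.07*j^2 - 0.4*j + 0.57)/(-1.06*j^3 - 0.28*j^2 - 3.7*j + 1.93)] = (1.1342*j^4 - 0.848*j^3 - 2.2584*j^2 + 4.4494*j + 1.337)/(1.1236*j^6 + 0.5936*j^5 + 7.9224*j^4 - 2.0196*j^3 + 12.6092*j^2 - 14.282*j + 3.7249)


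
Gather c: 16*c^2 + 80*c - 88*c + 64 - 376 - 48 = 16*c^2 - 8*c - 360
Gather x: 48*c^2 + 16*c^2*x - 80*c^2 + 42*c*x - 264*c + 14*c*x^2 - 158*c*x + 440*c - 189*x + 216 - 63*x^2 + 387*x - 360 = -32*c^2 + 176*c + x^2*(14*c - 63) + x*(16*c^2 - 116*c + 198) - 144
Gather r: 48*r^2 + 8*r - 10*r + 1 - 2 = 48*r^2 - 2*r - 1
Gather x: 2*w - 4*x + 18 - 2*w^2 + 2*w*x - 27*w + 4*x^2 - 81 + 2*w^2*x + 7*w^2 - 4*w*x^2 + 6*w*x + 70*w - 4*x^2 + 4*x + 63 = 5*w^2 - 4*w*x^2 + 45*w + x*(2*w^2 + 8*w)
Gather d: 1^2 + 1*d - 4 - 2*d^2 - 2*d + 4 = -2*d^2 - d + 1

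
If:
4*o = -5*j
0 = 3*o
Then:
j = 0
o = 0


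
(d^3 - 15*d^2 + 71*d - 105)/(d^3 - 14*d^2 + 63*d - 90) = (d - 7)/(d - 6)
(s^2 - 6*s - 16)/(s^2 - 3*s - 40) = (s + 2)/(s + 5)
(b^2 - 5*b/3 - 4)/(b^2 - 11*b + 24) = (b + 4/3)/(b - 8)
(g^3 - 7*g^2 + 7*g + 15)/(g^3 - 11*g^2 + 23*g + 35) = (g - 3)/(g - 7)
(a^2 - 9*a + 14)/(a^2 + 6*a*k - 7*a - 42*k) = (a - 2)/(a + 6*k)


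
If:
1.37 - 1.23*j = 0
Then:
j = 1.11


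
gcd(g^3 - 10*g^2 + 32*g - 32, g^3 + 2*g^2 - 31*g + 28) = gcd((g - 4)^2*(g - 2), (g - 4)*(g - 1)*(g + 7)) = g - 4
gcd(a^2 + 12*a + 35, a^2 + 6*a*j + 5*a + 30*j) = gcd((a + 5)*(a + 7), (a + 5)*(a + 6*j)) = a + 5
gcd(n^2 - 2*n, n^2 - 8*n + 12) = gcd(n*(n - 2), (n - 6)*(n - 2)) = n - 2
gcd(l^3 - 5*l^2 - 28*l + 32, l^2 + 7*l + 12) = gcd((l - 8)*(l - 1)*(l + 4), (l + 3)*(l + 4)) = l + 4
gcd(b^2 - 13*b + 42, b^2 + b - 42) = b - 6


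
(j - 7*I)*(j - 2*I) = j^2 - 9*I*j - 14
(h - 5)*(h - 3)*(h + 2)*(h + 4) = h^4 - 2*h^3 - 25*h^2 + 26*h + 120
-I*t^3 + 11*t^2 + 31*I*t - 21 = (t + 3*I)*(t + 7*I)*(-I*t + 1)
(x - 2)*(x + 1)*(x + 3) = x^3 + 2*x^2 - 5*x - 6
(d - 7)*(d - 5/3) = d^2 - 26*d/3 + 35/3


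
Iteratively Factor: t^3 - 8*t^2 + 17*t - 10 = (t - 5)*(t^2 - 3*t + 2) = (t - 5)*(t - 1)*(t - 2)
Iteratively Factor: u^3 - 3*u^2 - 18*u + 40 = (u + 4)*(u^2 - 7*u + 10) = (u - 2)*(u + 4)*(u - 5)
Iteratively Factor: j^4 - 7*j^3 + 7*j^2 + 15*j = (j - 3)*(j^3 - 4*j^2 - 5*j) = (j - 3)*(j + 1)*(j^2 - 5*j) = j*(j - 3)*(j + 1)*(j - 5)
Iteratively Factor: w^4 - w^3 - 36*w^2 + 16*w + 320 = (w - 4)*(w^3 + 3*w^2 - 24*w - 80) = (w - 4)*(w + 4)*(w^2 - w - 20) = (w - 4)*(w + 4)^2*(w - 5)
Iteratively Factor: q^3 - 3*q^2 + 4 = (q - 2)*(q^2 - q - 2) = (q - 2)^2*(q + 1)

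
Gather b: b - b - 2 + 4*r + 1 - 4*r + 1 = 0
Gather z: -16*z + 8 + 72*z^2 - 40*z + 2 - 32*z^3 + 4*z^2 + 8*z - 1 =-32*z^3 + 76*z^2 - 48*z + 9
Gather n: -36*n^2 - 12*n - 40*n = -36*n^2 - 52*n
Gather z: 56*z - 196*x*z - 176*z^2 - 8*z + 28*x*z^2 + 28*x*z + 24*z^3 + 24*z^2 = 24*z^3 + z^2*(28*x - 152) + z*(48 - 168*x)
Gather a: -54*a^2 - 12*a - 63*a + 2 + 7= -54*a^2 - 75*a + 9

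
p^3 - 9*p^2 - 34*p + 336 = (p - 8)*(p - 7)*(p + 6)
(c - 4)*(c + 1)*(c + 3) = c^3 - 13*c - 12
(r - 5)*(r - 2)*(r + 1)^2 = r^4 - 5*r^3 - 3*r^2 + 13*r + 10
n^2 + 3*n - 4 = (n - 1)*(n + 4)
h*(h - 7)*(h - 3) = h^3 - 10*h^2 + 21*h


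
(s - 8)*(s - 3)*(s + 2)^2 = s^4 - 7*s^3 - 16*s^2 + 52*s + 96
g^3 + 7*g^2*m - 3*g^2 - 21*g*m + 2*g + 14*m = (g - 2)*(g - 1)*(g + 7*m)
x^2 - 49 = (x - 7)*(x + 7)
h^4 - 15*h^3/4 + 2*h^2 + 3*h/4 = h*(h - 3)*(h - 1)*(h + 1/4)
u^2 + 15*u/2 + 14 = (u + 7/2)*(u + 4)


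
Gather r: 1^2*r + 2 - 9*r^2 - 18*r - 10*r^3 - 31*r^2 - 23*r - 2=-10*r^3 - 40*r^2 - 40*r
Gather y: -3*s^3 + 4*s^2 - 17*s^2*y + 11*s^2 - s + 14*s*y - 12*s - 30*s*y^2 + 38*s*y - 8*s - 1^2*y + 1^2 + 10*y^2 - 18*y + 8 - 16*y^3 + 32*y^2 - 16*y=-3*s^3 + 15*s^2 - 21*s - 16*y^3 + y^2*(42 - 30*s) + y*(-17*s^2 + 52*s - 35) + 9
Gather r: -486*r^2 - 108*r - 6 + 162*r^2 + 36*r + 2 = -324*r^2 - 72*r - 4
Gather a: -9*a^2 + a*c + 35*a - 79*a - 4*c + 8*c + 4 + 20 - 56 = -9*a^2 + a*(c - 44) + 4*c - 32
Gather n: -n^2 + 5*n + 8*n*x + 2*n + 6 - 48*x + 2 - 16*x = -n^2 + n*(8*x + 7) - 64*x + 8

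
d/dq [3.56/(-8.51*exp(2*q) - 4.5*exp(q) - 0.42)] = (60.5912*exp(q) + 16.02)*exp(q)/(8.51*exp(2*q) + 4.5*exp(q) + 0.42)^2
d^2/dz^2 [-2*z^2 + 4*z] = -4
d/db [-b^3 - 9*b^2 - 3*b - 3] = -3*b^2 - 18*b - 3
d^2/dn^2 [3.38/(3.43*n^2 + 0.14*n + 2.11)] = (-79.530724*n^2 - 3.246152*n + 3.38*(6.86*n + 0.14)*(13.72*n + 0.28) - 48.924148)/(3.43*n^2 + 0.14*n + 2.11)^3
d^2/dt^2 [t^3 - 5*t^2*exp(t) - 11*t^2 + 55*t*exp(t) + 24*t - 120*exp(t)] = -5*t^2*exp(t) + 35*t*exp(t) + 6*t - 20*exp(t) - 22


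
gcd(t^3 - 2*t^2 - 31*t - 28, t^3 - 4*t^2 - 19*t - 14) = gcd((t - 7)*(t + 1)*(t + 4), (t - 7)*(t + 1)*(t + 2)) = t^2 - 6*t - 7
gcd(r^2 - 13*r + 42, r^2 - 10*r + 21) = r - 7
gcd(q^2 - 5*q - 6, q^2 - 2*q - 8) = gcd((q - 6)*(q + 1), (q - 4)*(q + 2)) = 1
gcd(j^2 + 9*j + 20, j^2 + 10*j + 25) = j + 5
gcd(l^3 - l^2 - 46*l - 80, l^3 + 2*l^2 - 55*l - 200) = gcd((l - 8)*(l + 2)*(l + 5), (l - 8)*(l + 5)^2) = l^2 - 3*l - 40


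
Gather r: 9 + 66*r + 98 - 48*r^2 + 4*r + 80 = -48*r^2 + 70*r + 187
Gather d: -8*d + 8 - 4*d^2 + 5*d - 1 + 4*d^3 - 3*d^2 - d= 4*d^3 - 7*d^2 - 4*d + 7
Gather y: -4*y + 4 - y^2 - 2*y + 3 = -y^2 - 6*y + 7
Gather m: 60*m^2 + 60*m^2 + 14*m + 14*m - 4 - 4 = 120*m^2 + 28*m - 8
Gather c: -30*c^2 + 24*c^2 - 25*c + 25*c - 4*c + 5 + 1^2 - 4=-6*c^2 - 4*c + 2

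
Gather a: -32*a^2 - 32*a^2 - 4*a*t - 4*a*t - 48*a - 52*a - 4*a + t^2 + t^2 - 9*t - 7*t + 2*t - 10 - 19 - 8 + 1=-64*a^2 + a*(-8*t - 104) + 2*t^2 - 14*t - 36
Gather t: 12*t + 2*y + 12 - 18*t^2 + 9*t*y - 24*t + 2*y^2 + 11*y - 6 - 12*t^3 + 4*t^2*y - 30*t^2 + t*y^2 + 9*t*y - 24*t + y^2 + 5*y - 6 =-12*t^3 + t^2*(4*y - 48) + t*(y^2 + 18*y - 36) + 3*y^2 + 18*y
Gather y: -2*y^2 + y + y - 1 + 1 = -2*y^2 + 2*y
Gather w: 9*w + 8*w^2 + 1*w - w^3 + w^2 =-w^3 + 9*w^2 + 10*w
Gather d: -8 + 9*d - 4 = 9*d - 12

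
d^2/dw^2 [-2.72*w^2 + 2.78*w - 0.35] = -5.44000000000000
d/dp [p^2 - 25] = 2*p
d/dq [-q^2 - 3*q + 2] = -2*q - 3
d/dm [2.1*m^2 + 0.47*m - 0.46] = 4.2*m + 0.47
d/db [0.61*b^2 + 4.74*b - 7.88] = 1.22*b + 4.74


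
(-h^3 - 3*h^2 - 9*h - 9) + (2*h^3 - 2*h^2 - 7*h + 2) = h^3 - 5*h^2 - 16*h - 7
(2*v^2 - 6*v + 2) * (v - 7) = 2*v^3 - 20*v^2 + 44*v - 14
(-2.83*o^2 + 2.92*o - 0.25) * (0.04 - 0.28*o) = 0.7924*o^3 - 0.9308*o^2 + 0.1868*o - 0.01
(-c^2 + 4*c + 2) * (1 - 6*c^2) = 6*c^4 - 24*c^3 - 13*c^2 + 4*c + 2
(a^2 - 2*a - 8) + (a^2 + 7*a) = 2*a^2 + 5*a - 8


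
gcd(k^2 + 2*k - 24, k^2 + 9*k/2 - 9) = k + 6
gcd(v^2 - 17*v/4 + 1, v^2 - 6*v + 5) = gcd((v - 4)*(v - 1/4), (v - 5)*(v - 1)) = 1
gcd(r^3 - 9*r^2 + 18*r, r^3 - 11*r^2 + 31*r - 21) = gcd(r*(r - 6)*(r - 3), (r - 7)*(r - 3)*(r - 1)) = r - 3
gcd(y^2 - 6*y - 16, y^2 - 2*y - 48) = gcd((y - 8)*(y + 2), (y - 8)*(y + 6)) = y - 8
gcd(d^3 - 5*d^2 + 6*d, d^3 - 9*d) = d^2 - 3*d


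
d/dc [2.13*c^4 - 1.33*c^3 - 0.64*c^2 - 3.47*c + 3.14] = 8.52*c^3 - 3.99*c^2 - 1.28*c - 3.47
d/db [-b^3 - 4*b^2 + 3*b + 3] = -3*b^2 - 8*b + 3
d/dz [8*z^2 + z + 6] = 16*z + 1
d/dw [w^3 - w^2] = w*(3*w - 2)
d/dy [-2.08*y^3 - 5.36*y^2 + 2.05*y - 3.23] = -6.24*y^2 - 10.72*y + 2.05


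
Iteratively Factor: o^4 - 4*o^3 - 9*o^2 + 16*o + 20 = (o + 1)*(o^3 - 5*o^2 - 4*o + 20) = (o + 1)*(o + 2)*(o^2 - 7*o + 10) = (o - 2)*(o + 1)*(o + 2)*(o - 5)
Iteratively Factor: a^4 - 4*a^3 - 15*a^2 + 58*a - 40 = (a - 1)*(a^3 - 3*a^2 - 18*a + 40) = (a - 1)*(a + 4)*(a^2 - 7*a + 10) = (a - 5)*(a - 1)*(a + 4)*(a - 2)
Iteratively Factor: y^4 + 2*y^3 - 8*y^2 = (y + 4)*(y^3 - 2*y^2) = (y - 2)*(y + 4)*(y^2) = y*(y - 2)*(y + 4)*(y)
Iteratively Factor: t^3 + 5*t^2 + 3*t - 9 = (t + 3)*(t^2 + 2*t - 3) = (t + 3)^2*(t - 1)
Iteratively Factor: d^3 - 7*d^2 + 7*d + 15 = (d - 3)*(d^2 - 4*d - 5) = (d - 3)*(d + 1)*(d - 5)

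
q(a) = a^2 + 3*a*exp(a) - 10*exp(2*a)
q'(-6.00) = -12.04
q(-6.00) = 35.96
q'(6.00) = -3246611.82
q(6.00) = -1620250.20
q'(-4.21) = -8.57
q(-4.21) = 17.53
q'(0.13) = -21.82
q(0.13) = -12.51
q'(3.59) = -25752.04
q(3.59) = -12725.95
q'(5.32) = -831569.67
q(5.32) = -414437.44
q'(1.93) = -884.89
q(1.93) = -431.04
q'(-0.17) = -12.47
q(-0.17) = -7.52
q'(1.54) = -396.54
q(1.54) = -193.66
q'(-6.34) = -12.71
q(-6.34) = 40.16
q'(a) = 3*a*exp(a) + 2*a - 20*exp(2*a) + 3*exp(a)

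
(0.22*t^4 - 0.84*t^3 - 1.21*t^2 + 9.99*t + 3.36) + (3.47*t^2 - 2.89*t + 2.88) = 0.22*t^4 - 0.84*t^3 + 2.26*t^2 + 7.1*t + 6.24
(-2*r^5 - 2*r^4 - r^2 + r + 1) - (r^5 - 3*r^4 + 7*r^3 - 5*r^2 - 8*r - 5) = -3*r^5 + r^4 - 7*r^3 + 4*r^2 + 9*r + 6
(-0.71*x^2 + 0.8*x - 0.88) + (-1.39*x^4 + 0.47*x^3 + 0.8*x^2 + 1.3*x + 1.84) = -1.39*x^4 + 0.47*x^3 + 0.0900000000000001*x^2 + 2.1*x + 0.96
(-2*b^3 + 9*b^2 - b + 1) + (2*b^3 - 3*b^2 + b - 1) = 6*b^2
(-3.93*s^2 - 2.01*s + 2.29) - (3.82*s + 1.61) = -3.93*s^2 - 5.83*s + 0.68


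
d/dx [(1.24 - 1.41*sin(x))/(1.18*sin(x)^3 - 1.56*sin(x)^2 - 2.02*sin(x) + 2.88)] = (3.3276*sin(x)^3 - 6.5892*sin(x)^2 + 3.8688*sin(x) - 1.556)*cos(x)/(1.3924*sin(x)^6 - 3.6816*sin(x)^5 - 2.3336*sin(x)^4 + 13.0992*sin(x)^3 - 4.9052*sin(x)^2 - 11.6352*sin(x) + 8.2944)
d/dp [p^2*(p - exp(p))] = p*(-p*exp(p) + 3*p - 2*exp(p))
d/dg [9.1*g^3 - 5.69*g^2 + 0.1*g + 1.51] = 27.3*g^2 - 11.38*g + 0.1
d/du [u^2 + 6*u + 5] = 2*u + 6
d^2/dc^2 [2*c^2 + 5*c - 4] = 4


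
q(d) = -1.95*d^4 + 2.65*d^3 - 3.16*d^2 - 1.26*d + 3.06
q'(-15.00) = 28207.29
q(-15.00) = -108351.54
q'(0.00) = -1.26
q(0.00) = 3.06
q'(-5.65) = 1695.06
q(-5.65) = -2555.80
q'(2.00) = -44.50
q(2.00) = -22.10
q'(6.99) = -2320.95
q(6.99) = -3910.34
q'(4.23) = -476.10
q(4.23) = -482.54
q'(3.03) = -164.40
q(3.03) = -120.41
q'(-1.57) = 58.44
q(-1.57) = -24.85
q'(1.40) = -15.93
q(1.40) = -5.12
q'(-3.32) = 392.79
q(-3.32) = -361.47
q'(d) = -7.8*d^3 + 7.95*d^2 - 6.32*d - 1.26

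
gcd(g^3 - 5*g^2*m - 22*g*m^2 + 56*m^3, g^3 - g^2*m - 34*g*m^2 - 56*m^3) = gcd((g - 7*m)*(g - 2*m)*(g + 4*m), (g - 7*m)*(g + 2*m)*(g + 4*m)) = g^2 - 3*g*m - 28*m^2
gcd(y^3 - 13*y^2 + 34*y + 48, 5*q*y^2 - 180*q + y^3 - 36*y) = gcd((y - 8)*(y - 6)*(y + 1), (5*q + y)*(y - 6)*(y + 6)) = y - 6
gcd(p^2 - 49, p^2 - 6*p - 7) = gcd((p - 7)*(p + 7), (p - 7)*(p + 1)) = p - 7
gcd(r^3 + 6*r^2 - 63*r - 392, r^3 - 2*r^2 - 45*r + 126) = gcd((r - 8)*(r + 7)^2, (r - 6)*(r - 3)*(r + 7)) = r + 7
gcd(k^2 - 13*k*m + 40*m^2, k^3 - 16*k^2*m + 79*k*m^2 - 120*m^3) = k^2 - 13*k*m + 40*m^2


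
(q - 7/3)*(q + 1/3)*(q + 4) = q^3 + 2*q^2 - 79*q/9 - 28/9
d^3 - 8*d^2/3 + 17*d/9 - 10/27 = (d - 5/3)*(d - 2/3)*(d - 1/3)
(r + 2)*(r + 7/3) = r^2 + 13*r/3 + 14/3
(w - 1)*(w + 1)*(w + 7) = w^3 + 7*w^2 - w - 7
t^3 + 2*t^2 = t^2*(t + 2)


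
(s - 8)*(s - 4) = s^2 - 12*s + 32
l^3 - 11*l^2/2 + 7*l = l*(l - 7/2)*(l - 2)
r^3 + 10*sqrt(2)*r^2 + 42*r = r*(r + 3*sqrt(2))*(r + 7*sqrt(2))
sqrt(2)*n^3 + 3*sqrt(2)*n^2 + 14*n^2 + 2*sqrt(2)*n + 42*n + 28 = (n + 2)*(n + 7*sqrt(2))*(sqrt(2)*n + sqrt(2))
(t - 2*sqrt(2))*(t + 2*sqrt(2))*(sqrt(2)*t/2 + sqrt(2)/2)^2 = t^4/2 + t^3 - 7*t^2/2 - 8*t - 4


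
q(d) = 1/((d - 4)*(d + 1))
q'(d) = -1/((d - 4)*(d + 1)^2) - 1/((d - 4)^2*(d + 1)) = (3 - 2*d)/(d^4 - 6*d^3 + d^2 + 24*d + 16)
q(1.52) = -0.16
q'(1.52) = -0.00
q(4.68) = 0.26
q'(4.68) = -0.43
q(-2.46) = 0.11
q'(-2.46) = 0.09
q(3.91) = -2.26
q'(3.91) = -24.68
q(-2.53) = 0.10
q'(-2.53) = 0.08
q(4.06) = 3.29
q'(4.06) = -55.55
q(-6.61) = 0.02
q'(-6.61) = 0.00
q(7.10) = 0.04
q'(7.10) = -0.02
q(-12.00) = 0.01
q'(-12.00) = 0.00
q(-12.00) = 0.01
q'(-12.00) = 0.00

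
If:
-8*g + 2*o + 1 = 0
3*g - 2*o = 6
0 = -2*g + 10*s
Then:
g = -1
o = -9/2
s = -1/5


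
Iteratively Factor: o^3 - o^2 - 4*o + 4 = (o + 2)*(o^2 - 3*o + 2) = (o - 1)*(o + 2)*(o - 2)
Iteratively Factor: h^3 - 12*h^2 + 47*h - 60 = (h - 4)*(h^2 - 8*h + 15) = (h - 5)*(h - 4)*(h - 3)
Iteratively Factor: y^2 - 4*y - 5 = (y - 5)*(y + 1)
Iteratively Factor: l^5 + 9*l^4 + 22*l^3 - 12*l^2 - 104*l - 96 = (l + 2)*(l^4 + 7*l^3 + 8*l^2 - 28*l - 48) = (l + 2)^2*(l^3 + 5*l^2 - 2*l - 24) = (l + 2)^2*(l + 4)*(l^2 + l - 6) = (l + 2)^2*(l + 3)*(l + 4)*(l - 2)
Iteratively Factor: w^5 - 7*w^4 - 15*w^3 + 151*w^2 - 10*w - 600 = (w + 2)*(w^4 - 9*w^3 + 3*w^2 + 145*w - 300) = (w - 5)*(w + 2)*(w^3 - 4*w^2 - 17*w + 60) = (w - 5)^2*(w + 2)*(w^2 + w - 12) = (w - 5)^2*(w - 3)*(w + 2)*(w + 4)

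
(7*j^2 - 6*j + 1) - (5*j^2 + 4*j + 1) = 2*j^2 - 10*j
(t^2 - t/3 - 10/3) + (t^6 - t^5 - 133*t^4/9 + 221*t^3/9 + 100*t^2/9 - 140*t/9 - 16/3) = t^6 - t^5 - 133*t^4/9 + 221*t^3/9 + 109*t^2/9 - 143*t/9 - 26/3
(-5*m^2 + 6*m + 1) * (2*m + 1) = -10*m^3 + 7*m^2 + 8*m + 1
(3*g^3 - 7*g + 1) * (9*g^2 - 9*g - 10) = 27*g^5 - 27*g^4 - 93*g^3 + 72*g^2 + 61*g - 10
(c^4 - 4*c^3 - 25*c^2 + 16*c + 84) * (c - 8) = c^5 - 12*c^4 + 7*c^3 + 216*c^2 - 44*c - 672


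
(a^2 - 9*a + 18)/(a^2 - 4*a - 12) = (a - 3)/(a + 2)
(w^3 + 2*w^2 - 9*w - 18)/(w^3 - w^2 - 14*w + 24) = (w^2 + 5*w + 6)/(w^2 + 2*w - 8)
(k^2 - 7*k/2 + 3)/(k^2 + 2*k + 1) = (k^2 - 7*k/2 + 3)/(k^2 + 2*k + 1)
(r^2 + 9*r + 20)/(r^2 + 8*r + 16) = (r + 5)/(r + 4)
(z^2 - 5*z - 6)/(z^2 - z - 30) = (z + 1)/(z + 5)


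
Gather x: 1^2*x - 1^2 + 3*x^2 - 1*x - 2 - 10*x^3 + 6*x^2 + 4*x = -10*x^3 + 9*x^2 + 4*x - 3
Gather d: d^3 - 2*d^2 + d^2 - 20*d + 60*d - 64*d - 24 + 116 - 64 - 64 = d^3 - d^2 - 24*d - 36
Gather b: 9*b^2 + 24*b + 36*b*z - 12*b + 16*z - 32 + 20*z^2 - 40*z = 9*b^2 + b*(36*z + 12) + 20*z^2 - 24*z - 32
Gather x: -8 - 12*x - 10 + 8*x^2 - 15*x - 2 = 8*x^2 - 27*x - 20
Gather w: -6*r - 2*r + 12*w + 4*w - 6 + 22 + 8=-8*r + 16*w + 24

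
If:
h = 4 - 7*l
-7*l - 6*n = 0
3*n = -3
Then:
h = -2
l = 6/7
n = -1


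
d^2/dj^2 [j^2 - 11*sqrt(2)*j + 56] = 2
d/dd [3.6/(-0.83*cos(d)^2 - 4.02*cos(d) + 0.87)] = -(5.976*cos(d) + 14.472)*sin(d)/(0.83*cos(d)^2 + 4.02*cos(d) - 0.87)^2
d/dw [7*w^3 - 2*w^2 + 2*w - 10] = 21*w^2 - 4*w + 2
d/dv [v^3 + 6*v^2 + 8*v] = 3*v^2 + 12*v + 8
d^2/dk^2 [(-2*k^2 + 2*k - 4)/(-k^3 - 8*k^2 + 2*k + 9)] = 4*(k^6 - 3*k^5 - 6*k^4 + 141*k^3 + 534*k^2 - 258*k + 251)/(k^9 + 24*k^8 + 186*k^7 + 389*k^6 - 804*k^5 - 1524*k^4 + 1099*k^3 + 1836*k^2 - 486*k - 729)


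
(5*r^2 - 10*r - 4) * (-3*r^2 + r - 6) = -15*r^4 + 35*r^3 - 28*r^2 + 56*r + 24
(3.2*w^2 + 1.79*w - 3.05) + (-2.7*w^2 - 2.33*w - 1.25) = 0.5*w^2 - 0.54*w - 4.3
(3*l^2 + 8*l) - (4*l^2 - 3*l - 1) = -l^2 + 11*l + 1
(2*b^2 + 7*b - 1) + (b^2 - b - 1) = 3*b^2 + 6*b - 2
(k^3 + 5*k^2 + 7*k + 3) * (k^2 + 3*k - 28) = k^5 + 8*k^4 - 6*k^3 - 116*k^2 - 187*k - 84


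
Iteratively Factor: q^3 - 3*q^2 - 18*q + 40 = (q - 5)*(q^2 + 2*q - 8) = (q - 5)*(q + 4)*(q - 2)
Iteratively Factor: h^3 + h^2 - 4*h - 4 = (h + 2)*(h^2 - h - 2) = (h + 1)*(h + 2)*(h - 2)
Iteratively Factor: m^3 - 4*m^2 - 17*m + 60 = (m + 4)*(m^2 - 8*m + 15) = (m - 5)*(m + 4)*(m - 3)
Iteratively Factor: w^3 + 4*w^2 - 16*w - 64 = (w + 4)*(w^2 - 16) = (w + 4)^2*(w - 4)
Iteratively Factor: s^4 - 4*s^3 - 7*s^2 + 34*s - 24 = (s - 2)*(s^3 - 2*s^2 - 11*s + 12) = (s - 2)*(s - 1)*(s^2 - s - 12) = (s - 4)*(s - 2)*(s - 1)*(s + 3)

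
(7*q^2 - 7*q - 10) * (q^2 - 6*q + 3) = 7*q^4 - 49*q^3 + 53*q^2 + 39*q - 30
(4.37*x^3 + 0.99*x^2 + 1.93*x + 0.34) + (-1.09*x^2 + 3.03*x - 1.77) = 4.37*x^3 - 0.1*x^2 + 4.96*x - 1.43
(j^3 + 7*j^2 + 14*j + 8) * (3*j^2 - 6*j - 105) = 3*j^5 + 15*j^4 - 105*j^3 - 795*j^2 - 1518*j - 840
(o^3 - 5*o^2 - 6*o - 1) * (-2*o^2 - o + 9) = -2*o^5 + 9*o^4 + 26*o^3 - 37*o^2 - 53*o - 9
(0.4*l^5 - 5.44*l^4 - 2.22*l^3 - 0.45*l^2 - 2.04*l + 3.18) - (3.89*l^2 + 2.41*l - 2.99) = 0.4*l^5 - 5.44*l^4 - 2.22*l^3 - 4.34*l^2 - 4.45*l + 6.17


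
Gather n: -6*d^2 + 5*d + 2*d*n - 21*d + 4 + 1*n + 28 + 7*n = -6*d^2 - 16*d + n*(2*d + 8) + 32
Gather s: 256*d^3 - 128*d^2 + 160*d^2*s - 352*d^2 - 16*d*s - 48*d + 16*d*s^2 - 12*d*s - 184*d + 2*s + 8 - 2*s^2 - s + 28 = 256*d^3 - 480*d^2 - 232*d + s^2*(16*d - 2) + s*(160*d^2 - 28*d + 1) + 36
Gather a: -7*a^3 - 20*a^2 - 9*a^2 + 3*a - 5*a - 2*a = -7*a^3 - 29*a^2 - 4*a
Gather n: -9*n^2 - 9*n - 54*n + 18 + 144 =-9*n^2 - 63*n + 162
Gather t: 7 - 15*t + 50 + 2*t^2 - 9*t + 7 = 2*t^2 - 24*t + 64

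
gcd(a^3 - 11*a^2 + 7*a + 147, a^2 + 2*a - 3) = a + 3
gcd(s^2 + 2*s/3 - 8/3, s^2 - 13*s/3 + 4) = s - 4/3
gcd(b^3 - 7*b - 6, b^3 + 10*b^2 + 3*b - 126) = b - 3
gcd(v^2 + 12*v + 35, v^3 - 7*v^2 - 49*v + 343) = v + 7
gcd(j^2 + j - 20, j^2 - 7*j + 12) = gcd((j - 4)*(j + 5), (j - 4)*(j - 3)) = j - 4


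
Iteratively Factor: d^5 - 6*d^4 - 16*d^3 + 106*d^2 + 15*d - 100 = (d - 5)*(d^4 - d^3 - 21*d^2 + d + 20) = (d - 5)*(d + 1)*(d^3 - 2*d^2 - 19*d + 20) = (d - 5)^2*(d + 1)*(d^2 + 3*d - 4) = (d - 5)^2*(d + 1)*(d + 4)*(d - 1)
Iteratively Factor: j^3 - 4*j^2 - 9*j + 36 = (j + 3)*(j^2 - 7*j + 12) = (j - 4)*(j + 3)*(j - 3)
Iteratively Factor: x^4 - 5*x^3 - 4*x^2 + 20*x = (x)*(x^3 - 5*x^2 - 4*x + 20) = x*(x + 2)*(x^2 - 7*x + 10) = x*(x - 5)*(x + 2)*(x - 2)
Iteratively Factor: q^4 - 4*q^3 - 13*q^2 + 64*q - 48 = (q - 4)*(q^3 - 13*q + 12) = (q - 4)*(q - 3)*(q^2 + 3*q - 4) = (q - 4)*(q - 3)*(q + 4)*(q - 1)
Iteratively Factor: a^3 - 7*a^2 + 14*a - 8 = (a - 2)*(a^2 - 5*a + 4) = (a - 4)*(a - 2)*(a - 1)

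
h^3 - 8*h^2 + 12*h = h*(h - 6)*(h - 2)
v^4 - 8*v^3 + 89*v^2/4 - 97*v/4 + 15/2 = (v - 3)*(v - 5/2)*(v - 2)*(v - 1/2)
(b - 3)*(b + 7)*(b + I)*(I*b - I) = I*b^4 - b^3 + 3*I*b^3 - 3*b^2 - 25*I*b^2 + 25*b + 21*I*b - 21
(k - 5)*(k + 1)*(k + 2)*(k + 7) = k^4 + 5*k^3 - 27*k^2 - 101*k - 70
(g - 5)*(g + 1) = g^2 - 4*g - 5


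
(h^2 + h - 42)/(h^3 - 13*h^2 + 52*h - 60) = (h + 7)/(h^2 - 7*h + 10)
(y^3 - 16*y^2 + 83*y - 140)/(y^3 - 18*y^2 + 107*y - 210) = (y - 4)/(y - 6)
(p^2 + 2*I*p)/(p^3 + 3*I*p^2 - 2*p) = 1/(p + I)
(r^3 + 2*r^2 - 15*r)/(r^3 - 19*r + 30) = r/(r - 2)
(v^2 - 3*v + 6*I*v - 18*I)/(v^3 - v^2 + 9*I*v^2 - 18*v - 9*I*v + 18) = (v - 3)/(v^2 + v*(-1 + 3*I) - 3*I)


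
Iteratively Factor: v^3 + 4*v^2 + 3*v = (v + 3)*(v^2 + v) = v*(v + 3)*(v + 1)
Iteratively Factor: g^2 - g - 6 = (g - 3)*(g + 2)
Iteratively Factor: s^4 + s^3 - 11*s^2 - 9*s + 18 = (s + 3)*(s^3 - 2*s^2 - 5*s + 6) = (s - 1)*(s + 3)*(s^2 - s - 6) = (s - 1)*(s + 2)*(s + 3)*(s - 3)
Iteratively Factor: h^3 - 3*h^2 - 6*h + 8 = (h + 2)*(h^2 - 5*h + 4) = (h - 1)*(h + 2)*(h - 4)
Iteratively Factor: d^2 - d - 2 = (d + 1)*(d - 2)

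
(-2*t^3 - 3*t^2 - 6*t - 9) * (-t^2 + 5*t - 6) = 2*t^5 - 7*t^4 + 3*t^3 - 3*t^2 - 9*t + 54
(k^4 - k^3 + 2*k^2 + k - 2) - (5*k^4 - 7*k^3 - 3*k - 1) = -4*k^4 + 6*k^3 + 2*k^2 + 4*k - 1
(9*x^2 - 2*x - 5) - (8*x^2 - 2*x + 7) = x^2 - 12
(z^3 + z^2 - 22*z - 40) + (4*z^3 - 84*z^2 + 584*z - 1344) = 5*z^3 - 83*z^2 + 562*z - 1384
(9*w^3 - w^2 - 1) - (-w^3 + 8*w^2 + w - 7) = 10*w^3 - 9*w^2 - w + 6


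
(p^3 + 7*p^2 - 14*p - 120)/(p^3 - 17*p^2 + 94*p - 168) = (p^2 + 11*p + 30)/(p^2 - 13*p + 42)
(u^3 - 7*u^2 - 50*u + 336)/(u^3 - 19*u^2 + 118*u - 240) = (u + 7)/(u - 5)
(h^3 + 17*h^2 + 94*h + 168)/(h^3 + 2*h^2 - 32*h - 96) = (h^2 + 13*h + 42)/(h^2 - 2*h - 24)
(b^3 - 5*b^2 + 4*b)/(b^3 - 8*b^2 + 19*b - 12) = b/(b - 3)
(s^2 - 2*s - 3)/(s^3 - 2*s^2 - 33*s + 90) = (s + 1)/(s^2 + s - 30)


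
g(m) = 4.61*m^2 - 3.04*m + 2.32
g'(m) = 9.22*m - 3.04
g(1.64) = 9.73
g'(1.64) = 12.08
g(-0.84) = 8.13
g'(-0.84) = -10.78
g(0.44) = 1.87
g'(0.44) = 1.02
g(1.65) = 9.85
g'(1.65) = 12.17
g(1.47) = 7.81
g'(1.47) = 10.51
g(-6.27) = 202.61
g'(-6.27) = -60.85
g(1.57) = 8.91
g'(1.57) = 11.44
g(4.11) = 67.70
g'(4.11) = 34.85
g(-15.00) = 1085.17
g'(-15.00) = -141.34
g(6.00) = 150.04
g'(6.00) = 52.28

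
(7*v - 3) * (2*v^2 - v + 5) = 14*v^3 - 13*v^2 + 38*v - 15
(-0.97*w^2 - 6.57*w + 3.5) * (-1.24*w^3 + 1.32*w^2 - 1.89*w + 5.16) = 1.2028*w^5 + 6.8664*w^4 - 11.1791*w^3 + 12.0321*w^2 - 40.5162*w + 18.06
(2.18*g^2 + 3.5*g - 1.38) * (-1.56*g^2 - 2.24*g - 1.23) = -3.4008*g^4 - 10.3432*g^3 - 8.3686*g^2 - 1.2138*g + 1.6974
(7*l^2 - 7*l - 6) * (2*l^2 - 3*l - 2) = 14*l^4 - 35*l^3 - 5*l^2 + 32*l + 12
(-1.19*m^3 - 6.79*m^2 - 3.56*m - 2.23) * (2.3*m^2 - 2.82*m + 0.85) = -2.737*m^5 - 12.2612*m^4 + 9.9483*m^3 - 0.8613*m^2 + 3.2626*m - 1.8955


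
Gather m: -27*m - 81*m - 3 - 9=-108*m - 12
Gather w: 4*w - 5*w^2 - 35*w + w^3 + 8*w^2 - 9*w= w^3 + 3*w^2 - 40*w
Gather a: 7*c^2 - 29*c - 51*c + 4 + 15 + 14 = 7*c^2 - 80*c + 33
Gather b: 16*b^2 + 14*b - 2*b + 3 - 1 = 16*b^2 + 12*b + 2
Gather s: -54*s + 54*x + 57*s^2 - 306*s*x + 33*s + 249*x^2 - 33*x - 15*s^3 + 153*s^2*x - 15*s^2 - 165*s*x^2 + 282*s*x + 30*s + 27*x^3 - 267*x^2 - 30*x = -15*s^3 + s^2*(153*x + 42) + s*(-165*x^2 - 24*x + 9) + 27*x^3 - 18*x^2 - 9*x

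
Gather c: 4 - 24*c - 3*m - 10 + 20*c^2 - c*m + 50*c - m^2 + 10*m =20*c^2 + c*(26 - m) - m^2 + 7*m - 6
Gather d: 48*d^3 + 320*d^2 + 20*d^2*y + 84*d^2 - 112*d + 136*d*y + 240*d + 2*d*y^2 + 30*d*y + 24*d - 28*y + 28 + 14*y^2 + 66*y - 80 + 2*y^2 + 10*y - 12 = 48*d^3 + d^2*(20*y + 404) + d*(2*y^2 + 166*y + 152) + 16*y^2 + 48*y - 64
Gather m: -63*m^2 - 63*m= -63*m^2 - 63*m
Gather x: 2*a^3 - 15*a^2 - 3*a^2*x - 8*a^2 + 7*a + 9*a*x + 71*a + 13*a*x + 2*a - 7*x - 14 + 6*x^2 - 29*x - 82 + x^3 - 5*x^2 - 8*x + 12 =2*a^3 - 23*a^2 + 80*a + x^3 + x^2 + x*(-3*a^2 + 22*a - 44) - 84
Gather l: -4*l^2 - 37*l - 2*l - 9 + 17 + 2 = -4*l^2 - 39*l + 10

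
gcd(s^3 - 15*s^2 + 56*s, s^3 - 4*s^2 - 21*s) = s^2 - 7*s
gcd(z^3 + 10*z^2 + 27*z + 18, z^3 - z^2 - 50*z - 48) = z^2 + 7*z + 6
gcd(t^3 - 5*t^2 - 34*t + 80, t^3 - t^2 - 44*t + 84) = t - 2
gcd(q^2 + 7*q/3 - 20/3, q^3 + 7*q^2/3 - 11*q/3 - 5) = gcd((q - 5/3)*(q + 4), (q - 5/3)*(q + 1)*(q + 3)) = q - 5/3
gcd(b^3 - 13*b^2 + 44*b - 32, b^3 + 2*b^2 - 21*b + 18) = b - 1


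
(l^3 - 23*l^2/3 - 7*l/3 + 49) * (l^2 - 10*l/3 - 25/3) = l^5 - 11*l^4 + 134*l^3/9 + 362*l^2/3 - 1295*l/9 - 1225/3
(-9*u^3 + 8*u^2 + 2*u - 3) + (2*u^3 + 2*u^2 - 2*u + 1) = -7*u^3 + 10*u^2 - 2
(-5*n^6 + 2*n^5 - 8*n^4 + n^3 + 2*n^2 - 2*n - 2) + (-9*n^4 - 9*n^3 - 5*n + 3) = -5*n^6 + 2*n^5 - 17*n^4 - 8*n^3 + 2*n^2 - 7*n + 1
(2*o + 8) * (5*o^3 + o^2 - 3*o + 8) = 10*o^4 + 42*o^3 + 2*o^2 - 8*o + 64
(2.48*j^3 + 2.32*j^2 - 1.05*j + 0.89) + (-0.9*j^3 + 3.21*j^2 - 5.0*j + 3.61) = 1.58*j^3 + 5.53*j^2 - 6.05*j + 4.5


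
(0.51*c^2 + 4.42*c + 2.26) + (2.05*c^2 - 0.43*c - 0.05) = 2.56*c^2 + 3.99*c + 2.21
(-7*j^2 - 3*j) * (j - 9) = -7*j^3 + 60*j^2 + 27*j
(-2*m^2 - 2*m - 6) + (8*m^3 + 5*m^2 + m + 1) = 8*m^3 + 3*m^2 - m - 5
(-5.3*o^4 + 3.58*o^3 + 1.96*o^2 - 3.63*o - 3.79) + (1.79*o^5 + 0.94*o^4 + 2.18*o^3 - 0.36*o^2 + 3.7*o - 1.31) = 1.79*o^5 - 4.36*o^4 + 5.76*o^3 + 1.6*o^2 + 0.0700000000000003*o - 5.1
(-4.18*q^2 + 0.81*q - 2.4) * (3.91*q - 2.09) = -16.3438*q^3 + 11.9033*q^2 - 11.0769*q + 5.016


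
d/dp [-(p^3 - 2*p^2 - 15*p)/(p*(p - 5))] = -1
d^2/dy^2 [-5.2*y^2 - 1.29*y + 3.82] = -10.4000000000000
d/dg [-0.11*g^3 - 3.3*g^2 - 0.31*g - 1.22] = -0.33*g^2 - 6.6*g - 0.31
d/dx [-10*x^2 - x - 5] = -20*x - 1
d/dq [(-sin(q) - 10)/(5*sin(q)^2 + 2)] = (5*sin(q)^2 + 100*sin(q) - 2)*cos(q)/(5*sin(q)^2 + 2)^2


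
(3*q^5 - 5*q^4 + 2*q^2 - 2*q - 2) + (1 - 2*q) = 3*q^5 - 5*q^4 + 2*q^2 - 4*q - 1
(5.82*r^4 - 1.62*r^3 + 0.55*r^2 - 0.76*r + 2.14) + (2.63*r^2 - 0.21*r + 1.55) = 5.82*r^4 - 1.62*r^3 + 3.18*r^2 - 0.97*r + 3.69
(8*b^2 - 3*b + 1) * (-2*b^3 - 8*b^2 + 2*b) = -16*b^5 - 58*b^4 + 38*b^3 - 14*b^2 + 2*b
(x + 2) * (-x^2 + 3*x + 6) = -x^3 + x^2 + 12*x + 12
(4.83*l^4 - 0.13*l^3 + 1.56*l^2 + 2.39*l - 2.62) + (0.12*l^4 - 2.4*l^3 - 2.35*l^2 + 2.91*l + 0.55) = 4.95*l^4 - 2.53*l^3 - 0.79*l^2 + 5.3*l - 2.07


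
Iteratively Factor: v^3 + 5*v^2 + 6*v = (v + 3)*(v^2 + 2*v) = v*(v + 3)*(v + 2)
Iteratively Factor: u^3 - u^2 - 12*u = (u - 4)*(u^2 + 3*u) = (u - 4)*(u + 3)*(u)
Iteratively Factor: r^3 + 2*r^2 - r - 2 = (r + 1)*(r^2 + r - 2) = (r - 1)*(r + 1)*(r + 2)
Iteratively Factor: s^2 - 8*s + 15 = (s - 3)*(s - 5)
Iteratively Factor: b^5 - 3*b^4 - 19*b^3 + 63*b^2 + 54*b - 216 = (b + 2)*(b^4 - 5*b^3 - 9*b^2 + 81*b - 108) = (b - 3)*(b + 2)*(b^3 - 2*b^2 - 15*b + 36) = (b - 3)^2*(b + 2)*(b^2 + b - 12) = (b - 3)^2*(b + 2)*(b + 4)*(b - 3)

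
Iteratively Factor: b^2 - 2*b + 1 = (b - 1)*(b - 1)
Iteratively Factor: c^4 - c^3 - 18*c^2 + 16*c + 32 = (c + 4)*(c^3 - 5*c^2 + 2*c + 8) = (c - 2)*(c + 4)*(c^2 - 3*c - 4) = (c - 4)*(c - 2)*(c + 4)*(c + 1)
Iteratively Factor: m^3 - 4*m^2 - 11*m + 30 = (m - 2)*(m^2 - 2*m - 15) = (m - 5)*(m - 2)*(m + 3)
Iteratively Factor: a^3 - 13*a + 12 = (a + 4)*(a^2 - 4*a + 3) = (a - 3)*(a + 4)*(a - 1)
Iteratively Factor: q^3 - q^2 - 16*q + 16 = (q - 1)*(q^2 - 16) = (q - 4)*(q - 1)*(q + 4)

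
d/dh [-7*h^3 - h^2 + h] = -21*h^2 - 2*h + 1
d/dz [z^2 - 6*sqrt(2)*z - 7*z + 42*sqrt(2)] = 2*z - 6*sqrt(2) - 7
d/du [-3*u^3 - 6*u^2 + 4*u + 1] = -9*u^2 - 12*u + 4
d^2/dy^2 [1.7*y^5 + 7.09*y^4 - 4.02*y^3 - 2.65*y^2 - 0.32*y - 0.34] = 34.0*y^3 + 85.08*y^2 - 24.12*y - 5.3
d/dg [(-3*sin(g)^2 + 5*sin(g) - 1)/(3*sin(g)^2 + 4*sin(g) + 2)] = (-27*sin(g)^2 - 6*sin(g) + 14)*cos(g)/(3*sin(g)^2 + 4*sin(g) + 2)^2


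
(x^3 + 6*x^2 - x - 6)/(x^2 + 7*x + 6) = x - 1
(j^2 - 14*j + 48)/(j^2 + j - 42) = (j - 8)/(j + 7)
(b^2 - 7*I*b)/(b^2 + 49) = b/(b + 7*I)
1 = 1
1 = 1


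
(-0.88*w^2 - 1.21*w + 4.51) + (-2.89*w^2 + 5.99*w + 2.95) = -3.77*w^2 + 4.78*w + 7.46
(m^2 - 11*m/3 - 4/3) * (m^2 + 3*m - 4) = m^4 - 2*m^3/3 - 49*m^2/3 + 32*m/3 + 16/3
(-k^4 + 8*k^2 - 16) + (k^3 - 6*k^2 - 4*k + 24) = -k^4 + k^3 + 2*k^2 - 4*k + 8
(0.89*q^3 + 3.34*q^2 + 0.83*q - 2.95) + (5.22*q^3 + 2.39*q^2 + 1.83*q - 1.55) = 6.11*q^3 + 5.73*q^2 + 2.66*q - 4.5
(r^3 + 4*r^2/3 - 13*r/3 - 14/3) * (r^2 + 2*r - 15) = r^5 + 10*r^4/3 - 50*r^3/3 - 100*r^2/3 + 167*r/3 + 70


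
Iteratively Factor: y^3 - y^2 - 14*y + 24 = (y - 2)*(y^2 + y - 12) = (y - 2)*(y + 4)*(y - 3)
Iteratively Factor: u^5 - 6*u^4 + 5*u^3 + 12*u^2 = (u)*(u^4 - 6*u^3 + 5*u^2 + 12*u) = u*(u - 4)*(u^3 - 2*u^2 - 3*u) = u*(u - 4)*(u + 1)*(u^2 - 3*u) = u^2*(u - 4)*(u + 1)*(u - 3)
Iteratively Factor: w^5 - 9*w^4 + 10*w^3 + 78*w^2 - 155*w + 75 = (w - 1)*(w^4 - 8*w^3 + 2*w^2 + 80*w - 75) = (w - 5)*(w - 1)*(w^3 - 3*w^2 - 13*w + 15) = (w - 5)^2*(w - 1)*(w^2 + 2*w - 3) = (w - 5)^2*(w - 1)*(w + 3)*(w - 1)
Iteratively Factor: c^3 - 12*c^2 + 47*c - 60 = (c - 5)*(c^2 - 7*c + 12) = (c - 5)*(c - 4)*(c - 3)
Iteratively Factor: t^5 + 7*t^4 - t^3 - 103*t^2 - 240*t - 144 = (t - 4)*(t^4 + 11*t^3 + 43*t^2 + 69*t + 36) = (t - 4)*(t + 3)*(t^3 + 8*t^2 + 19*t + 12) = (t - 4)*(t + 3)*(t + 4)*(t^2 + 4*t + 3) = (t - 4)*(t + 1)*(t + 3)*(t + 4)*(t + 3)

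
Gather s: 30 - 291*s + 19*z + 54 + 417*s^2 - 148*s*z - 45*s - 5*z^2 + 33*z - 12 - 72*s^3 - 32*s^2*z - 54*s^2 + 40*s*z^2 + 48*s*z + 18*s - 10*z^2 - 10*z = -72*s^3 + s^2*(363 - 32*z) + s*(40*z^2 - 100*z - 318) - 15*z^2 + 42*z + 72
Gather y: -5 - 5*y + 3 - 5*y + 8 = 6 - 10*y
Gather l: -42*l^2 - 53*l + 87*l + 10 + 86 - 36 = -42*l^2 + 34*l + 60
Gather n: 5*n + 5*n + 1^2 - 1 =10*n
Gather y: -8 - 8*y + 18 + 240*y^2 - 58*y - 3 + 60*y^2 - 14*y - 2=300*y^2 - 80*y + 5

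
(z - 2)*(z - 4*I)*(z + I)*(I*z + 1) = I*z^4 + 4*z^3 - 2*I*z^3 - 8*z^2 + I*z^2 + 4*z - 2*I*z - 8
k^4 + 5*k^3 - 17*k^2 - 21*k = k*(k - 3)*(k + 1)*(k + 7)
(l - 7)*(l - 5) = l^2 - 12*l + 35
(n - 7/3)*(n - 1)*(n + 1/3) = n^3 - 3*n^2 + 11*n/9 + 7/9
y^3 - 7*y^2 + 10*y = y*(y - 5)*(y - 2)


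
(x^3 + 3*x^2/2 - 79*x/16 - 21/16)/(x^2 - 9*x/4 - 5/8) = (4*x^2 + 5*x - 21)/(2*(2*x - 5))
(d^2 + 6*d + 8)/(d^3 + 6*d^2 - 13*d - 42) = (d + 4)/(d^2 + 4*d - 21)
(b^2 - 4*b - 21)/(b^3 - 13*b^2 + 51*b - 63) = (b + 3)/(b^2 - 6*b + 9)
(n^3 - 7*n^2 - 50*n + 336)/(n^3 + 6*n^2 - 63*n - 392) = (n - 6)/(n + 7)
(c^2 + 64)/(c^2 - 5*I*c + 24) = (c + 8*I)/(c + 3*I)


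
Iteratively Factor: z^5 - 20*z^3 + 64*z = (z - 4)*(z^4 + 4*z^3 - 4*z^2 - 16*z) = (z - 4)*(z + 2)*(z^3 + 2*z^2 - 8*z) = (z - 4)*(z - 2)*(z + 2)*(z^2 + 4*z) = z*(z - 4)*(z - 2)*(z + 2)*(z + 4)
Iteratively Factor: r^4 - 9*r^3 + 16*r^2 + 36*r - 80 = (r - 4)*(r^3 - 5*r^2 - 4*r + 20) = (r - 5)*(r - 4)*(r^2 - 4) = (r - 5)*(r - 4)*(r + 2)*(r - 2)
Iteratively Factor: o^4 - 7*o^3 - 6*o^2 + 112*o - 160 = (o - 4)*(o^3 - 3*o^2 - 18*o + 40) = (o - 4)*(o - 2)*(o^2 - o - 20) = (o - 5)*(o - 4)*(o - 2)*(o + 4)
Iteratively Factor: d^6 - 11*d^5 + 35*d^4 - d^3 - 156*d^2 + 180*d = (d - 5)*(d^5 - 6*d^4 + 5*d^3 + 24*d^2 - 36*d) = (d - 5)*(d + 2)*(d^4 - 8*d^3 + 21*d^2 - 18*d) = (d - 5)*(d - 3)*(d + 2)*(d^3 - 5*d^2 + 6*d) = d*(d - 5)*(d - 3)*(d + 2)*(d^2 - 5*d + 6) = d*(d - 5)*(d - 3)*(d - 2)*(d + 2)*(d - 3)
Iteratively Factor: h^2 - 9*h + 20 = (h - 5)*(h - 4)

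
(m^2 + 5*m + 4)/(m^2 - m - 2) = (m + 4)/(m - 2)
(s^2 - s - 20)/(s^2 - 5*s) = (s + 4)/s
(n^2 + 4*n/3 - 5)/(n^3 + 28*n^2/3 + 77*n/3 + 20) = (3*n - 5)/(3*n^2 + 19*n + 20)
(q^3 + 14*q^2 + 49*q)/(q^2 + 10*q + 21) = q*(q + 7)/(q + 3)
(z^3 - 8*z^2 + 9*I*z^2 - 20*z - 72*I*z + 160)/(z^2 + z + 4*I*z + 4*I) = (z^2 + z*(-8 + 5*I) - 40*I)/(z + 1)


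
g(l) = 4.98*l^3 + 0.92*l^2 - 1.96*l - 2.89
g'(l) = 14.94*l^2 + 1.84*l - 1.96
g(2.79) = 106.96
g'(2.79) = 119.47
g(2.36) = 63.07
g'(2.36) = 85.59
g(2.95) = 127.18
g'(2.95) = 133.48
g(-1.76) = -23.74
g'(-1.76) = 41.08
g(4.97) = 621.46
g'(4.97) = 376.22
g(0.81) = -1.23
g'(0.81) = 9.33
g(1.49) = 12.71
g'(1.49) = 33.95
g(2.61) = 86.80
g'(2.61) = 104.62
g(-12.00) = -8452.33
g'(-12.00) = 2127.32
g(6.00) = 1094.15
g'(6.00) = 546.92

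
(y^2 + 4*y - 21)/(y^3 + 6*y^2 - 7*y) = (y - 3)/(y*(y - 1))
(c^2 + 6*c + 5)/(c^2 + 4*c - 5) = (c + 1)/(c - 1)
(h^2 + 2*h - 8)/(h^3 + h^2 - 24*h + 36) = (h + 4)/(h^2 + 3*h - 18)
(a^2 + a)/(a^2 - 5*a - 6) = a/(a - 6)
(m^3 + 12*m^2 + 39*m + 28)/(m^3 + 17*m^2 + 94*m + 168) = (m + 1)/(m + 6)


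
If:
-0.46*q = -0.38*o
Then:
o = 1.21052631578947*q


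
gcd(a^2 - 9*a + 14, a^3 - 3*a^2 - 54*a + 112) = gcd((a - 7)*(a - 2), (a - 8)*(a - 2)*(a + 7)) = a - 2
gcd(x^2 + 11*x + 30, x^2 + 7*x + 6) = x + 6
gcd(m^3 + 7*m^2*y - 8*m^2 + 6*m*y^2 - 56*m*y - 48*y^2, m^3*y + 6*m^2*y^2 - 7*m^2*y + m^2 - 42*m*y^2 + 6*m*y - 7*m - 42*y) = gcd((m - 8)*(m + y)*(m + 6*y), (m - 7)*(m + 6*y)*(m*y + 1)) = m + 6*y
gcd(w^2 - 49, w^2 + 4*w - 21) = w + 7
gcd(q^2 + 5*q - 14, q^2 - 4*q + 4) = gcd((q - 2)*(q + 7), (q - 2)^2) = q - 2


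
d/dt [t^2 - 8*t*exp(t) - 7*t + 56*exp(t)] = -8*t*exp(t) + 2*t + 48*exp(t) - 7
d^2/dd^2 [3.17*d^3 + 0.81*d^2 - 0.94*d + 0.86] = 19.02*d + 1.62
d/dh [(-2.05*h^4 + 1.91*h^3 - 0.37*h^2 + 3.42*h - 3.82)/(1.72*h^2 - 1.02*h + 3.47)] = (-7.052*h^5 + 9.5582*h^4 - 32.3504*h^3 + 14.3781*h^2 + 10.573*h + 7.971)/(2.9584*h^4 - 3.5088*h^3 + 12.9772*h^2 - 7.0788*h + 12.0409)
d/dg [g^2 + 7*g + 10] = 2*g + 7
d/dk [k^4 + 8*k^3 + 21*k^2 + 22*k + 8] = 4*k^3 + 24*k^2 + 42*k + 22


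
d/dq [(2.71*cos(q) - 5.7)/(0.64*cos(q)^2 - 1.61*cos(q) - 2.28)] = (1.7344*cos(q)^2 - 7.296*cos(q) + 15.3558)*sin(q)/(0.4096*cos(q)^4 - 2.0608*cos(q)^3 - 0.326299999999999*cos(q)^2 + 7.3416*cos(q) + 5.1984)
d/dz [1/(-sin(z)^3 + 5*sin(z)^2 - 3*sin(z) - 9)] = (3*sin(z) - 1)*cos(z)/((sin(z) - 3)^3*(sin(z) + 1)^2)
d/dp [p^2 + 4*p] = 2*p + 4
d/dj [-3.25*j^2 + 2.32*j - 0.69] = 2.32 - 6.5*j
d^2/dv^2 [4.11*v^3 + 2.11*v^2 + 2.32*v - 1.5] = 24.66*v + 4.22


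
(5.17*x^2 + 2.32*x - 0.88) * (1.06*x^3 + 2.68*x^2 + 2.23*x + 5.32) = 5.4802*x^5 + 16.3148*x^4 + 16.8139*x^3 + 30.3196*x^2 + 10.38*x - 4.6816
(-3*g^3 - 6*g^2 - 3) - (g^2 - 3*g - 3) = -3*g^3 - 7*g^2 + 3*g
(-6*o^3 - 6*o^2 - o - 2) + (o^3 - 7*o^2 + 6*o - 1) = -5*o^3 - 13*o^2 + 5*o - 3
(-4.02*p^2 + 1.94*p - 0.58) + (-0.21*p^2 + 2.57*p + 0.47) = -4.23*p^2 + 4.51*p - 0.11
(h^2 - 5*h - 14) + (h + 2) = h^2 - 4*h - 12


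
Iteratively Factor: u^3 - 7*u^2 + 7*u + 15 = (u - 3)*(u^2 - 4*u - 5) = (u - 3)*(u + 1)*(u - 5)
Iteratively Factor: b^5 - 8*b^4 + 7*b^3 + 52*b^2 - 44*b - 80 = (b + 1)*(b^4 - 9*b^3 + 16*b^2 + 36*b - 80) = (b - 2)*(b + 1)*(b^3 - 7*b^2 + 2*b + 40) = (b - 4)*(b - 2)*(b + 1)*(b^2 - 3*b - 10) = (b - 4)*(b - 2)*(b + 1)*(b + 2)*(b - 5)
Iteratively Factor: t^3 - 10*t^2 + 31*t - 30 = (t - 3)*(t^2 - 7*t + 10) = (t - 3)*(t - 2)*(t - 5)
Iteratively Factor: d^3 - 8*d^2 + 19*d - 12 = (d - 1)*(d^2 - 7*d + 12) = (d - 4)*(d - 1)*(d - 3)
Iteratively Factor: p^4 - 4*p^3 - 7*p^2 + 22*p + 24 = (p - 3)*(p^3 - p^2 - 10*p - 8) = (p - 3)*(p + 1)*(p^2 - 2*p - 8) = (p - 3)*(p + 1)*(p + 2)*(p - 4)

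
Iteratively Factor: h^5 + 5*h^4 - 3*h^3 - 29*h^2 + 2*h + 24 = (h + 1)*(h^4 + 4*h^3 - 7*h^2 - 22*h + 24) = (h + 1)*(h + 4)*(h^3 - 7*h + 6) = (h - 1)*(h + 1)*(h + 4)*(h^2 + h - 6) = (h - 1)*(h + 1)*(h + 3)*(h + 4)*(h - 2)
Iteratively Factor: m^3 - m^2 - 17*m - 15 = (m + 1)*(m^2 - 2*m - 15) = (m + 1)*(m + 3)*(m - 5)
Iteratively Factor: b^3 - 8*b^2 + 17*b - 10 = (b - 2)*(b^2 - 6*b + 5) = (b - 5)*(b - 2)*(b - 1)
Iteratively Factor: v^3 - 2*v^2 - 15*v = (v + 3)*(v^2 - 5*v) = (v - 5)*(v + 3)*(v)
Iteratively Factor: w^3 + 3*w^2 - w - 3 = (w + 3)*(w^2 - 1) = (w + 1)*(w + 3)*(w - 1)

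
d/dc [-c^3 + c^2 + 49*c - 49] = -3*c^2 + 2*c + 49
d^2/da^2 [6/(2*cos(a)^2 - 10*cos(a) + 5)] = 12*(8*sin(a)^4 - 34*sin(a)^2 + 125*cos(a)/2 - 15*cos(3*a)/2 - 64)/(2*sin(a)^2 + 10*cos(a) - 7)^3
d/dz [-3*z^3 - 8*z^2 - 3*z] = -9*z^2 - 16*z - 3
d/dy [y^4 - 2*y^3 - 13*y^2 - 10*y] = 4*y^3 - 6*y^2 - 26*y - 10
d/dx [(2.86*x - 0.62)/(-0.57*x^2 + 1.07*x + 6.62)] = (1.6302*x^2 - 0.7068*x + 19.5966)/(0.3249*x^4 - 1.2198*x^3 - 6.4019*x^2 + 14.1668*x + 43.8244)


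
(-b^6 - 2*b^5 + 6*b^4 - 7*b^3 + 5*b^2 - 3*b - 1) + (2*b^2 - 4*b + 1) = -b^6 - 2*b^5 + 6*b^4 - 7*b^3 + 7*b^2 - 7*b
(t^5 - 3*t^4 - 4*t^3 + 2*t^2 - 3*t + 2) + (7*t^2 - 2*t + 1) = t^5 - 3*t^4 - 4*t^3 + 9*t^2 - 5*t + 3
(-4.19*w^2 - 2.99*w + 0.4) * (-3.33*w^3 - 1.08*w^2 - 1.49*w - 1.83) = 13.9527*w^5 + 14.4819*w^4 + 8.1403*w^3 + 11.6908*w^2 + 4.8757*w - 0.732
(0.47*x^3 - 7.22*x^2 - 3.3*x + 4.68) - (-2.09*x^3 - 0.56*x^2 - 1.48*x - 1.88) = 2.56*x^3 - 6.66*x^2 - 1.82*x + 6.56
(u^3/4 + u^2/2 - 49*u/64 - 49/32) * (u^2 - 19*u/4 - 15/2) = u^5/4 - 11*u^4/16 - 321*u^3/64 - 421*u^2/256 + 833*u/64 + 735/64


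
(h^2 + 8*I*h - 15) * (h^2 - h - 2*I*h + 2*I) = h^4 - h^3 + 6*I*h^3 + h^2 - 6*I*h^2 - h + 30*I*h - 30*I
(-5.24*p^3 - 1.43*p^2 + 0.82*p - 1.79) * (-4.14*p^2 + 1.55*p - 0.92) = 21.6936*p^5 - 2.2018*p^4 - 0.790499999999999*p^3 + 9.9972*p^2 - 3.5289*p + 1.6468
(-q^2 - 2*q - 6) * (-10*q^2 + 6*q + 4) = 10*q^4 + 14*q^3 + 44*q^2 - 44*q - 24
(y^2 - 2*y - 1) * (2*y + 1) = 2*y^3 - 3*y^2 - 4*y - 1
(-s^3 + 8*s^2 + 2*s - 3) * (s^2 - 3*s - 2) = -s^5 + 11*s^4 - 20*s^3 - 25*s^2 + 5*s + 6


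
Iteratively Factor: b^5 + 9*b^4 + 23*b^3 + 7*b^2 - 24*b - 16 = (b + 1)*(b^4 + 8*b^3 + 15*b^2 - 8*b - 16) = (b - 1)*(b + 1)*(b^3 + 9*b^2 + 24*b + 16) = (b - 1)*(b + 1)^2*(b^2 + 8*b + 16) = (b - 1)*(b + 1)^2*(b + 4)*(b + 4)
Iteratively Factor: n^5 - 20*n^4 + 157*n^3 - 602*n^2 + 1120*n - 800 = (n - 5)*(n^4 - 15*n^3 + 82*n^2 - 192*n + 160) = (n - 5)*(n - 2)*(n^3 - 13*n^2 + 56*n - 80) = (n - 5)^2*(n - 2)*(n^2 - 8*n + 16) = (n - 5)^2*(n - 4)*(n - 2)*(n - 4)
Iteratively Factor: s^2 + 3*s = (s + 3)*(s)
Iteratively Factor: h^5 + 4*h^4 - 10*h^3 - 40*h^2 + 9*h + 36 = (h + 4)*(h^4 - 10*h^2 + 9) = (h + 1)*(h + 4)*(h^3 - h^2 - 9*h + 9) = (h - 1)*(h + 1)*(h + 4)*(h^2 - 9) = (h - 3)*(h - 1)*(h + 1)*(h + 4)*(h + 3)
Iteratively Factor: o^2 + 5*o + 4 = (o + 4)*(o + 1)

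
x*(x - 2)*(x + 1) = x^3 - x^2 - 2*x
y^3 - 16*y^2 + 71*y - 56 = (y - 8)*(y - 7)*(y - 1)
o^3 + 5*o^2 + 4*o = o*(o + 1)*(o + 4)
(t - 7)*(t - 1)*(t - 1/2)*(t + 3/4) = t^4 - 31*t^3/4 + 37*t^2/8 + 19*t/4 - 21/8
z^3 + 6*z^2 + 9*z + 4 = (z + 1)^2*(z + 4)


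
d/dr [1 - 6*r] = -6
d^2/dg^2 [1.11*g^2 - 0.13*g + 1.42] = 2.22000000000000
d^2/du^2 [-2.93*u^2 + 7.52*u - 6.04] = -5.86000000000000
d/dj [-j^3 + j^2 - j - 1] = -3*j^2 + 2*j - 1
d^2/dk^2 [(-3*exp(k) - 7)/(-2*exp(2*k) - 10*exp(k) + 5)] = (12*exp(4*k) + 52*exp(3*k) + 600*exp(2*k) + 1130*exp(k) + 425)*exp(k)/(8*exp(6*k) + 120*exp(5*k) + 540*exp(4*k) + 400*exp(3*k) - 1350*exp(2*k) + 750*exp(k) - 125)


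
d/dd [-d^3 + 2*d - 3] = 2 - 3*d^2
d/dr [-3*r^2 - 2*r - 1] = -6*r - 2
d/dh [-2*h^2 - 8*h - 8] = -4*h - 8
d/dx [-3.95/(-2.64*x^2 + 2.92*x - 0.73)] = (11.534 - 20.856*x)/(2.64*x^2 - 2.92*x + 0.73)^2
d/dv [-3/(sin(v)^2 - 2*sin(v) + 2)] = 6*(sin(v) - 1)*cos(v)/(sin(v)^2 - 2*sin(v) + 2)^2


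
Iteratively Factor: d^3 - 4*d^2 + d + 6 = (d - 2)*(d^2 - 2*d - 3) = (d - 3)*(d - 2)*(d + 1)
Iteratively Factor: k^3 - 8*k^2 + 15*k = (k - 5)*(k^2 - 3*k) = k*(k - 5)*(k - 3)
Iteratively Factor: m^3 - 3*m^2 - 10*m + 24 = (m - 4)*(m^2 + m - 6) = (m - 4)*(m + 3)*(m - 2)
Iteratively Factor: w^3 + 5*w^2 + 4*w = (w + 1)*(w^2 + 4*w) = (w + 1)*(w + 4)*(w)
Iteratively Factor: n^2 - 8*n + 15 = (n - 5)*(n - 3)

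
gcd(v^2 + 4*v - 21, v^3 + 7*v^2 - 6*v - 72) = v - 3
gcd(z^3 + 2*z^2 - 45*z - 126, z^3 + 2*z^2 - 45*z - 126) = z^3 + 2*z^2 - 45*z - 126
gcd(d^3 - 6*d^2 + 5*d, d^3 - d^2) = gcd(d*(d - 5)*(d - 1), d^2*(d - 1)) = d^2 - d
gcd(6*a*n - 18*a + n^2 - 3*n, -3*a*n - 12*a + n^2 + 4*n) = 1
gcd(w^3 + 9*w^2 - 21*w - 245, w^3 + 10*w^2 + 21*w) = w + 7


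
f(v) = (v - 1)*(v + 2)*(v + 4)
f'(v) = (v - 1)*(v + 2) + (v - 1)*(v + 4) + (v + 2)*(v + 4) = 3*v^2 + 10*v + 2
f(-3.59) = 2.99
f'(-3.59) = 4.76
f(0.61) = -4.69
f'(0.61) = 9.22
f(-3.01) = 4.01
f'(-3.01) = -0.92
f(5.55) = 328.07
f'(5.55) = 149.91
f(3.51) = 103.86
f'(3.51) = 74.06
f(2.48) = 42.96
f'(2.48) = 45.25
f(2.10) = 27.51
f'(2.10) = 36.23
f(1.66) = 13.67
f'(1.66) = 26.87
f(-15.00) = -2288.00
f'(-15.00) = 527.00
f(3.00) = 70.00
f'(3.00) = 59.00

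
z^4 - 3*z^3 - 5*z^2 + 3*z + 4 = (z - 4)*(z - 1)*(z + 1)^2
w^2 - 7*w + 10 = (w - 5)*(w - 2)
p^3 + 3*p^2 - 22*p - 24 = (p - 4)*(p + 1)*(p + 6)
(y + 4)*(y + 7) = y^2 + 11*y + 28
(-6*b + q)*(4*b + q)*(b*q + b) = -24*b^3*q - 24*b^3 - 2*b^2*q^2 - 2*b^2*q + b*q^3 + b*q^2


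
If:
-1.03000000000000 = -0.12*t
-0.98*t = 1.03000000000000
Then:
No Solution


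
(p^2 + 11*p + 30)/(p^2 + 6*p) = (p + 5)/p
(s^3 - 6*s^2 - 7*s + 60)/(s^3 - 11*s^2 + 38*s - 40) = (s + 3)/(s - 2)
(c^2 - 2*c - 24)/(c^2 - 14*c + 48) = (c + 4)/(c - 8)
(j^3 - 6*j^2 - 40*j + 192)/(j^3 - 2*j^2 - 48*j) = (j - 4)/j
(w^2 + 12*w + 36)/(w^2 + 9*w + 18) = (w + 6)/(w + 3)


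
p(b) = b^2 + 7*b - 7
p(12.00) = 221.00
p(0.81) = -0.67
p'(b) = 2*b + 7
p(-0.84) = -12.17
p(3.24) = 26.18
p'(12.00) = 31.00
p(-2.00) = -17.00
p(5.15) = 55.57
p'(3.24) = 13.48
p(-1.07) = -13.35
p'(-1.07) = 4.86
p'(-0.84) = 5.32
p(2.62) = 18.20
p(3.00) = 23.00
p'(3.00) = 13.00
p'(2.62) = 12.24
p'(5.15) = 17.30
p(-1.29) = -14.37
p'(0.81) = 8.62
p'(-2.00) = 3.00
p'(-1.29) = 4.42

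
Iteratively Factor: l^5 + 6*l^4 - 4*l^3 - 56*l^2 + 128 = (l + 2)*(l^4 + 4*l^3 - 12*l^2 - 32*l + 64) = (l - 2)*(l + 2)*(l^3 + 6*l^2 - 32) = (l - 2)^2*(l + 2)*(l^2 + 8*l + 16) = (l - 2)^2*(l + 2)*(l + 4)*(l + 4)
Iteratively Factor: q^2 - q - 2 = (q + 1)*(q - 2)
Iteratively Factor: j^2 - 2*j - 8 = (j + 2)*(j - 4)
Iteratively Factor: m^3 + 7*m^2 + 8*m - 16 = (m + 4)*(m^2 + 3*m - 4) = (m + 4)^2*(m - 1)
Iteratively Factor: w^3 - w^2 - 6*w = (w + 2)*(w^2 - 3*w) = (w - 3)*(w + 2)*(w)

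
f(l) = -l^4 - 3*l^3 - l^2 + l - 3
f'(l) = -4*l^3 - 9*l^2 - 2*l + 1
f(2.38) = -78.81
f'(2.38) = -108.66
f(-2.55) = -4.59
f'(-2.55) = 13.90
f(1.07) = -8.06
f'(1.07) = -16.34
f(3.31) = -239.48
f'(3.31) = -249.28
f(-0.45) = -3.42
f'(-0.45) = 0.44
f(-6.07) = -732.52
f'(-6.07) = 576.13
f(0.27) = -2.87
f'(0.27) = -0.27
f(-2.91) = -12.16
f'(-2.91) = 29.18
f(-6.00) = -693.00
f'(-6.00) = 553.00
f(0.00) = -3.00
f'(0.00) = 1.00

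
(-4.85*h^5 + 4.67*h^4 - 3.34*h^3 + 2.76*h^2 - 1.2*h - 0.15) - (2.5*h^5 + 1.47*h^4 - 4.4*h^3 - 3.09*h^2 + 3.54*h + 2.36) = -7.35*h^5 + 3.2*h^4 + 1.06*h^3 + 5.85*h^2 - 4.74*h - 2.51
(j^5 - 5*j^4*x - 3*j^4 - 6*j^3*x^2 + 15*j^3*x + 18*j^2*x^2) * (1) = j^5 - 5*j^4*x - 3*j^4 - 6*j^3*x^2 + 15*j^3*x + 18*j^2*x^2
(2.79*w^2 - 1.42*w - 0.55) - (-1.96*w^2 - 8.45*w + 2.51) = 4.75*w^2 + 7.03*w - 3.06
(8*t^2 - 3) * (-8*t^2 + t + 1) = -64*t^4 + 8*t^3 + 32*t^2 - 3*t - 3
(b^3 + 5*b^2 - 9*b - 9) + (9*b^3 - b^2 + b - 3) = 10*b^3 + 4*b^2 - 8*b - 12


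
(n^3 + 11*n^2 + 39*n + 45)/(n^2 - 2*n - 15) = (n^2 + 8*n + 15)/(n - 5)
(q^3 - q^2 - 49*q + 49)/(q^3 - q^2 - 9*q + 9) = (q^2 - 49)/(q^2 - 9)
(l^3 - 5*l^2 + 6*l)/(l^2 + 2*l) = (l^2 - 5*l + 6)/(l + 2)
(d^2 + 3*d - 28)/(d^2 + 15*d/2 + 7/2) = 2*(d - 4)/(2*d + 1)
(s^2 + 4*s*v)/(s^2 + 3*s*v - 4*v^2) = s/(s - v)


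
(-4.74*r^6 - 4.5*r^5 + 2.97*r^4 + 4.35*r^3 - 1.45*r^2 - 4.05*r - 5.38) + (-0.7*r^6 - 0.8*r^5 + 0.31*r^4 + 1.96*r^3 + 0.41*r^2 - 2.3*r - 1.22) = -5.44*r^6 - 5.3*r^5 + 3.28*r^4 + 6.31*r^3 - 1.04*r^2 - 6.35*r - 6.6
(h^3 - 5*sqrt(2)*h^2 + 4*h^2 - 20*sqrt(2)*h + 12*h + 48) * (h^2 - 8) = h^5 - 5*sqrt(2)*h^4 + 4*h^4 - 20*sqrt(2)*h^3 + 4*h^3 + 16*h^2 + 40*sqrt(2)*h^2 - 96*h + 160*sqrt(2)*h - 384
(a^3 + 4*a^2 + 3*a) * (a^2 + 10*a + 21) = a^5 + 14*a^4 + 64*a^3 + 114*a^2 + 63*a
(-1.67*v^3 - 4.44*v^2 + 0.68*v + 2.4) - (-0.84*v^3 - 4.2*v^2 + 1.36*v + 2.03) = -0.83*v^3 - 0.24*v^2 - 0.68*v + 0.37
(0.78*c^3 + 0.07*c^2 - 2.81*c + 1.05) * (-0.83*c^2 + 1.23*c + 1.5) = -0.6474*c^5 + 0.9013*c^4 + 3.5884*c^3 - 4.2228*c^2 - 2.9235*c + 1.575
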